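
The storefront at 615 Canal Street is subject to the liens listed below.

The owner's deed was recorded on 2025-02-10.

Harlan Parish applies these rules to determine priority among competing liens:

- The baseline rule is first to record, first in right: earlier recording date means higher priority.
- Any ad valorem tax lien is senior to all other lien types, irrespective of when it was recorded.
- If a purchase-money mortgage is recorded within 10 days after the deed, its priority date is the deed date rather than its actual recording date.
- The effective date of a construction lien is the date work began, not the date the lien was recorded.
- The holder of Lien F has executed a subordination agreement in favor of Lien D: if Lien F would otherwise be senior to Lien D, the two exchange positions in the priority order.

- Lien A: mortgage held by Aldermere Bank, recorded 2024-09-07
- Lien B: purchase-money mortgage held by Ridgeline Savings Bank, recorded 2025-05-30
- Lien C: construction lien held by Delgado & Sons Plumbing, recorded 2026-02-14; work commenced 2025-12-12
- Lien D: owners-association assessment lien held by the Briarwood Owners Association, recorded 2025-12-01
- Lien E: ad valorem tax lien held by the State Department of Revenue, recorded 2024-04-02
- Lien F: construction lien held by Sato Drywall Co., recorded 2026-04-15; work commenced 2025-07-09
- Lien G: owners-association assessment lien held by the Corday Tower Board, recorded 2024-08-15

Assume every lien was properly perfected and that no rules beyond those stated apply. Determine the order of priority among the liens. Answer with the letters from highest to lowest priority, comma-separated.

E, G, A, B, D, F, C

First, effective dates: B was recorded 109 days after the deed, outside the 10-day window, so it keeps its recording date; C relates back to 2025-12-12 (work commenced); F's effective date is 2025-07-09, when work began.
E is an ad valorem tax lien and takes priority over every other lien.
The other liens, earliest effective date first: G (2024-08-15), A (2024-09-07), B (2025-05-30), F (2025-07-09), D (2025-12-01), C (2025-12-12).
F would otherwise be senior to D, so under the subordination agreement F and D exchange positions.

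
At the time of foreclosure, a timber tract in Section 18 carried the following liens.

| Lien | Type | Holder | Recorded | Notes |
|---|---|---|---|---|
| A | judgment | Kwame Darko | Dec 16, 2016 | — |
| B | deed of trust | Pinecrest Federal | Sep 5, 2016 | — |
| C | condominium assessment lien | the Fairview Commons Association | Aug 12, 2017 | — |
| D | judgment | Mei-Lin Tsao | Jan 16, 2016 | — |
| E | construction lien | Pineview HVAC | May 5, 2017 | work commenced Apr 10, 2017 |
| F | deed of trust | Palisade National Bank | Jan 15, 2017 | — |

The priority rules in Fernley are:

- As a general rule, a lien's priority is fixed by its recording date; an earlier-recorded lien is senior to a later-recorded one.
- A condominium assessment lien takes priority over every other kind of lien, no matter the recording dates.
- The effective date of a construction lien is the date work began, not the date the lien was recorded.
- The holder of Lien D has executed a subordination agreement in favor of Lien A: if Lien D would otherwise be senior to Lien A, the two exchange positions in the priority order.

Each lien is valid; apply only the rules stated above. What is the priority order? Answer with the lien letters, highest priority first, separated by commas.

Effective dates after the stated exceptions: E is treated as recorded Apr 10, 2017, the work-commencement date.
C, as a condominium assessment lien, has superpriority and ranks first.
Among the remaining liens, by effective date: D (Jan 16, 2016), B (Sep 5, 2016), A (Dec 16, 2016), F (Jan 15, 2017), E (Apr 10, 2017).
The subordination applies — D was senior to A — so D and A swap.

C, A, B, D, F, E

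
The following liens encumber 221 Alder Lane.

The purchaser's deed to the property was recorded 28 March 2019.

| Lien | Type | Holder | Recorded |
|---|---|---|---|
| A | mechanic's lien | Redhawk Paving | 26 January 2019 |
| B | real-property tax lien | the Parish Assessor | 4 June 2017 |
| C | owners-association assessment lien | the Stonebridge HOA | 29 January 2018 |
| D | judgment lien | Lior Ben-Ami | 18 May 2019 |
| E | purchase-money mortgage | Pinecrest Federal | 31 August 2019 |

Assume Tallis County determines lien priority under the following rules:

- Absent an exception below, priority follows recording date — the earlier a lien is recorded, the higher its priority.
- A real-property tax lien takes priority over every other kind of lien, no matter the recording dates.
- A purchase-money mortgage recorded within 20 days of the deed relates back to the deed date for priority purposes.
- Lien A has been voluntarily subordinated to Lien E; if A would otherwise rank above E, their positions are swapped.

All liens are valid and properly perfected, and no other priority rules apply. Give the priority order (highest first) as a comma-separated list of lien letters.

Effective dates: E was recorded 156 days after the deed — beyond 20 days — so no relation-back applies.
As a real-property tax lien, B is senior to every other lien.
Among the remaining liens, by effective date: C (29 January 2018), A (26 January 2019), D (18 May 2019), E (31 August 2019).
The subordination applies — A was senior to E — so A and E swap.

B, C, E, D, A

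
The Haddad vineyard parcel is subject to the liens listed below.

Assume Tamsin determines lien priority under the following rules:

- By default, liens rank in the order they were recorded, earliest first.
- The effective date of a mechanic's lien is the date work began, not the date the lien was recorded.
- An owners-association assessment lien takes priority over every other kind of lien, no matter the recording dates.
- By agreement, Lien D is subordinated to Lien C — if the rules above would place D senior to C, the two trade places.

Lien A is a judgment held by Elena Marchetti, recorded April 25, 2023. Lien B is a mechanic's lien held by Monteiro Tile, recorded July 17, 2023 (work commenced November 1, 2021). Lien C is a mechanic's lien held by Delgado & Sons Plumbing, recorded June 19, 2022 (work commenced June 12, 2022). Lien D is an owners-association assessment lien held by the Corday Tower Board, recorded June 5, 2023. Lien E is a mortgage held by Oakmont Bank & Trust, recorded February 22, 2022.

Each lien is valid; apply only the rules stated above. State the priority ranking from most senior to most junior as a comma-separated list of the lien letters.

Effective dates: B's effective date is November 1, 2021, when work began; C relates back to June 12, 2022 (work commenced).
D, as an owners-association assessment lien, has superpriority and ranks first.
The other liens, earliest effective date first: B (November 1, 2021), E (February 22, 2022), C (June 12, 2022), A (April 25, 2023).
D would otherwise be senior to C, so under the subordination agreement D and C exchange positions.

C, B, E, D, A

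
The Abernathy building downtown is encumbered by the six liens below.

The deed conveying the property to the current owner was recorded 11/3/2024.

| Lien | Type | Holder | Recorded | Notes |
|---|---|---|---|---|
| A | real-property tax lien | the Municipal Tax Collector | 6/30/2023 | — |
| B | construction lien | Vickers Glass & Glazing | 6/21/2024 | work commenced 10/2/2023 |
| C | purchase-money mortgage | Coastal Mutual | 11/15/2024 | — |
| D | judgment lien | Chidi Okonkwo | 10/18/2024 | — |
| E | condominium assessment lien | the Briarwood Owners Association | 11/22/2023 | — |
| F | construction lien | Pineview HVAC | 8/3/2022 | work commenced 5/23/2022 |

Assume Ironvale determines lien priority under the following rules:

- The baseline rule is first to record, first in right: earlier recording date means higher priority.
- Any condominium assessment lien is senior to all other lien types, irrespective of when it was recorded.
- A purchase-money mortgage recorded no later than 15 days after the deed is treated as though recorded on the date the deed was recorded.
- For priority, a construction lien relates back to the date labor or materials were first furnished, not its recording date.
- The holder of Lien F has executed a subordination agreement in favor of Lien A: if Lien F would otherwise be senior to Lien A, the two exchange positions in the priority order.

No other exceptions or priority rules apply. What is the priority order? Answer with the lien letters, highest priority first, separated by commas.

Effective dates after the stated exceptions: B's effective date is 10/2/2023, when work began; C relates back to the deed date 11/3/2024; F is treated as recorded 5/23/2022, the work-commencement date.
E is a condominium assessment lien and takes priority over every other lien.
Ordering the rest by effective date: F (5/23/2022), A (6/30/2023), B (10/2/2023), D (10/18/2024), C (11/3/2024).
F is senior to A before the subordination, so the two trade places.

E, A, F, B, D, C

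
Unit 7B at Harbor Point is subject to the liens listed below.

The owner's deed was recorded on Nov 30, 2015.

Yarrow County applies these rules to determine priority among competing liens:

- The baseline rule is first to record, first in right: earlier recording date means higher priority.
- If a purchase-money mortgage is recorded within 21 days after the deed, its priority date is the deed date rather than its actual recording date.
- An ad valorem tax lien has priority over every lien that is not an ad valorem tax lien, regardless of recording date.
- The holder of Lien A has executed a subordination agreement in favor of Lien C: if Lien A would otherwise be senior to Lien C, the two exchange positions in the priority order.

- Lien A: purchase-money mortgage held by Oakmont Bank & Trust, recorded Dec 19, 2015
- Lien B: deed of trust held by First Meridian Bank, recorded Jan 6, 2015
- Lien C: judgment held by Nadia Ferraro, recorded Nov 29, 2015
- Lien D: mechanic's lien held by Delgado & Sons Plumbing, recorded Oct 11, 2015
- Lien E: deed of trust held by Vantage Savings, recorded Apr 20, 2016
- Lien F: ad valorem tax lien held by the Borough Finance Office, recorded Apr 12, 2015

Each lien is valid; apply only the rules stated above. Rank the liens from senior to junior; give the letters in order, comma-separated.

F, B, D, C, A, E

Effective dates: A's effective date is the deed date, Nov 30, 2015.
F is an ad valorem tax lien, so it outranks all other liens regardless of date.
Among the remaining liens, by effective date: B (Jan 6, 2015), D (Oct 11, 2015), C (Nov 29, 2015), A (Nov 30, 2015), E (Apr 20, 2016).
A is already junior to C, so the subordination agreement changes nothing.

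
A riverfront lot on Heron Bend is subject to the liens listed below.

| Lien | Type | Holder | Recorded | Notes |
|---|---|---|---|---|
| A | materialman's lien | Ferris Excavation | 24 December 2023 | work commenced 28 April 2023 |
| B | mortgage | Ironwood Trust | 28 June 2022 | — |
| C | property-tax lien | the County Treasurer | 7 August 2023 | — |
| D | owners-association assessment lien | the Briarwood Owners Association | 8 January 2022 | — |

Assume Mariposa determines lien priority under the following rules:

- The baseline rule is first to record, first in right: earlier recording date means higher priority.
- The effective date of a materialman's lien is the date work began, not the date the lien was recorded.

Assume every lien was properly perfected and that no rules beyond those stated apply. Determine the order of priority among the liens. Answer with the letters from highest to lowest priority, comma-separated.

D, B, A, C

Effective dates: A relates back to 28 April 2023 (work commenced).
Sorted by effective date: D (8 January 2022), B (28 June 2022), A (28 April 2023), C (7 August 2023).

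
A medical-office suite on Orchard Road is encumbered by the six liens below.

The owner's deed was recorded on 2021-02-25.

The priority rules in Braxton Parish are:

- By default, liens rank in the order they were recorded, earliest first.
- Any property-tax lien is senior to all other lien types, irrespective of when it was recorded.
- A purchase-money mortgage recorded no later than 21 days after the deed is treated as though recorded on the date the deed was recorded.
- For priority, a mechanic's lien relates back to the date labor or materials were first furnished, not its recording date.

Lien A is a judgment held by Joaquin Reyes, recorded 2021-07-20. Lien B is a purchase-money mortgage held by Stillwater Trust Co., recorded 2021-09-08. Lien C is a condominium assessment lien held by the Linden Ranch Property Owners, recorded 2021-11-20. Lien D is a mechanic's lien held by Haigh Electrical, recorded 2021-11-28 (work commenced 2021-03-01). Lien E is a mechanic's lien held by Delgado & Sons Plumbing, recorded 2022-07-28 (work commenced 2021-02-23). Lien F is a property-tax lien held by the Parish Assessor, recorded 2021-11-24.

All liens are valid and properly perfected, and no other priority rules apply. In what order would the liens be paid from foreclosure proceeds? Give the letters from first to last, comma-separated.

F, E, D, A, B, C

Adjusting effective dates: B missed the 21-day window (195 days after the deed), so its recording date stands; D's effective date is 2021-03-01, when work began; E is treated as recorded 2021-02-23, the work-commencement date.
F, as a property-tax lien, has superpriority and ranks first.
The other liens, earliest effective date first: E (2021-02-23), D (2021-03-01), A (2021-07-20), B (2021-09-08), C (2021-11-20).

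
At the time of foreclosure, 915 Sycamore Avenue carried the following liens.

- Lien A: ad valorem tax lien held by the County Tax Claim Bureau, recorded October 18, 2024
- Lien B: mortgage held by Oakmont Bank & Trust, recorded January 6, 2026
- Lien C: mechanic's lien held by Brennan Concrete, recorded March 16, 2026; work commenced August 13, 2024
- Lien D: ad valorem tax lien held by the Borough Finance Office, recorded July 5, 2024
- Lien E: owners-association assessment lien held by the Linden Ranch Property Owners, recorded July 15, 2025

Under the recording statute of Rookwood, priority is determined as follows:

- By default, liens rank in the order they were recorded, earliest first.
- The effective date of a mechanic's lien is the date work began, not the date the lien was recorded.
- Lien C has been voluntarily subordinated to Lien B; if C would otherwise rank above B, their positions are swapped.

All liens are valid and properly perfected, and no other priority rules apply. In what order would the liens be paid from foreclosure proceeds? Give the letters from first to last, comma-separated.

D, B, A, E, C

Effective dates after the stated exceptions: C is treated as recorded August 13, 2024, the work-commencement date.
Ordering by effective date: D (July 5, 2024), C (August 13, 2024), A (October 18, 2024), E (July 15, 2025), B (January 6, 2026).
C would otherwise be senior to B, so under the subordination agreement C and B exchange positions.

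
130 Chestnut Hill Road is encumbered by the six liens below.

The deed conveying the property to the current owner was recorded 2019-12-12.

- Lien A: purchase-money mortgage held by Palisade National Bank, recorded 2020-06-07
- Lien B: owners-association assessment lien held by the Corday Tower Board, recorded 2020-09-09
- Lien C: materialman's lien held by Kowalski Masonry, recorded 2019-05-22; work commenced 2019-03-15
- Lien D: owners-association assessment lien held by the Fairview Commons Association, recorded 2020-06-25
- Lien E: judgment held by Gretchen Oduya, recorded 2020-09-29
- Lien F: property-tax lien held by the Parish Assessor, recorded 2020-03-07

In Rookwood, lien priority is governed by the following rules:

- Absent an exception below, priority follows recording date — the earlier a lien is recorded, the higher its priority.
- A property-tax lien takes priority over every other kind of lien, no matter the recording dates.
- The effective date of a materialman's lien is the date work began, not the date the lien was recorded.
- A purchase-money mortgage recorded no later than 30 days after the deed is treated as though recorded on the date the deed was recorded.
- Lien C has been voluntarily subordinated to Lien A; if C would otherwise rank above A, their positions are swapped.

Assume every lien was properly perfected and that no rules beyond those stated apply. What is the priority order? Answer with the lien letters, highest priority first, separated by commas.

F, A, C, D, B, E

Effective dates after the stated exceptions: A was recorded 178 days after the deed, outside the 30-day window, so it keeps its recording date; C is treated as recorded 2019-03-15, the work-commencement date.
F is a property-tax lien, so it outranks all other liens regardless of date.
Remaining liens by effective date: C (2019-03-15), A (2020-06-07), D (2020-06-25), B (2020-09-09), E (2020-09-29).
C is senior to A before the subordination, so the two trade places.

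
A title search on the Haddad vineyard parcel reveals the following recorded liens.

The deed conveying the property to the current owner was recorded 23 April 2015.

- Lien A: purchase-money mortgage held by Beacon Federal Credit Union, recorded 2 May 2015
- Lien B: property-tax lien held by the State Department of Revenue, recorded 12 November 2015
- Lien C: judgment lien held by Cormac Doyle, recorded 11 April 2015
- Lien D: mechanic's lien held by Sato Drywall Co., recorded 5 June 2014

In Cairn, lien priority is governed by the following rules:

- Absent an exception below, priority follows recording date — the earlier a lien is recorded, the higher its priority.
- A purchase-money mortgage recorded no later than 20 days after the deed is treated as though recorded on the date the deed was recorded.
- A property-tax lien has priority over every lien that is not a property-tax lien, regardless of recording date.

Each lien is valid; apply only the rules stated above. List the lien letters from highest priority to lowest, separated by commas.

Adjusting effective dates: A relates back to the deed date 23 April 2015.
B is a property-tax lien and takes priority over every other lien.
Remaining liens by effective date: D (5 June 2014), C (11 April 2015), A (23 April 2015).

B, D, C, A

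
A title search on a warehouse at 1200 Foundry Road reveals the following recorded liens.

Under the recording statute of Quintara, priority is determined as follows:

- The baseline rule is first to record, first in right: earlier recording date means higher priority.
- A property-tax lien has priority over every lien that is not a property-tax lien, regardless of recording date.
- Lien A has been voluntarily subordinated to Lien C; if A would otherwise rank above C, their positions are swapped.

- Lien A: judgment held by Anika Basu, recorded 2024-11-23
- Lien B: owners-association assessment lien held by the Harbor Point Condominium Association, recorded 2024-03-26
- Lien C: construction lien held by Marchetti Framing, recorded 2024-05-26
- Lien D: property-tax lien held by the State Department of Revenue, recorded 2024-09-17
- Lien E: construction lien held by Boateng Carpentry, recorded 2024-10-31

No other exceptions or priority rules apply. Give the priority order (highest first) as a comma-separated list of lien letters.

D, B, C, E, A

As a property-tax lien, D is senior to every other lien.
Remaining liens by effective date: B (2024-03-26), C (2024-05-26), E (2024-10-31), A (2024-11-23).
A already ranks below C; the subordination has no effect.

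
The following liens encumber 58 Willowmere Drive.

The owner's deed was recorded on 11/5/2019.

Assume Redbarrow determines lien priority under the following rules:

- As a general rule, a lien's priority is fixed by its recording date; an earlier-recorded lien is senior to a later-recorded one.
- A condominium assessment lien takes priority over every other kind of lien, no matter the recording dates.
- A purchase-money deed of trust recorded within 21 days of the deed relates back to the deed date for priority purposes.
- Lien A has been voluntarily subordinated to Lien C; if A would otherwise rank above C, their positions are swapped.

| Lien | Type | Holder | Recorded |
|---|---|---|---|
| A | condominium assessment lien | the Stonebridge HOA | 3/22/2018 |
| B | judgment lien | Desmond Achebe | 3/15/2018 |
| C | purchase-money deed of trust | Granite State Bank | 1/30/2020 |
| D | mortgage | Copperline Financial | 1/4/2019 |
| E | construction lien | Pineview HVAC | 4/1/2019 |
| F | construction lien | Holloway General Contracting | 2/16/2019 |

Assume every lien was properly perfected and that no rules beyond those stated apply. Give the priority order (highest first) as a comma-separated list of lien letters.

C, B, D, F, E, A

Effective dates after the stated exceptions: C was recorded 86 days after the deed, outside the 21-day window, so it keeps its recording date.
A is a condominium assessment lien and takes priority over every other lien.
Among the remaining liens, by effective date: B (3/15/2018), D (1/4/2019), F (2/16/2019), E (4/1/2019), C (1/30/2020).
The subordination applies — A was senior to C — so A and C swap.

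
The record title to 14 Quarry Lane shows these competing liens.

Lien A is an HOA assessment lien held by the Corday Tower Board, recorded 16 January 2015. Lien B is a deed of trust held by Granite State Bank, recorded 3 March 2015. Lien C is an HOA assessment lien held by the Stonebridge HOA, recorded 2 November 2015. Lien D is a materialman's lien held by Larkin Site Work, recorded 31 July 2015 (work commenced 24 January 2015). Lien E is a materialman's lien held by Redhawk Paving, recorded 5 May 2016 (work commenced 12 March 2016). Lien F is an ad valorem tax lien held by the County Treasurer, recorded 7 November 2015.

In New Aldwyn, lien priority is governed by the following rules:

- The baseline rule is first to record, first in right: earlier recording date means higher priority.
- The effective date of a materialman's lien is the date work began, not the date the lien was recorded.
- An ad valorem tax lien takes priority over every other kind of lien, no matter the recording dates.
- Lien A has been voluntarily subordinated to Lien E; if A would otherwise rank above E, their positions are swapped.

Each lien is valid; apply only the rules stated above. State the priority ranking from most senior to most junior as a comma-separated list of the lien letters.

Effective dates after the stated exceptions: D relates back to 24 January 2015 (work commenced); E relates back to 12 March 2016 (work commenced).
F, as an ad valorem tax lien, has superpriority and ranks first.
Ordering the rest by effective date: A (16 January 2015), D (24 January 2015), B (3 March 2015), C (2 November 2015), E (12 March 2016).
Because A would otherwise rank above E, the subordination swaps them.

F, E, D, B, C, A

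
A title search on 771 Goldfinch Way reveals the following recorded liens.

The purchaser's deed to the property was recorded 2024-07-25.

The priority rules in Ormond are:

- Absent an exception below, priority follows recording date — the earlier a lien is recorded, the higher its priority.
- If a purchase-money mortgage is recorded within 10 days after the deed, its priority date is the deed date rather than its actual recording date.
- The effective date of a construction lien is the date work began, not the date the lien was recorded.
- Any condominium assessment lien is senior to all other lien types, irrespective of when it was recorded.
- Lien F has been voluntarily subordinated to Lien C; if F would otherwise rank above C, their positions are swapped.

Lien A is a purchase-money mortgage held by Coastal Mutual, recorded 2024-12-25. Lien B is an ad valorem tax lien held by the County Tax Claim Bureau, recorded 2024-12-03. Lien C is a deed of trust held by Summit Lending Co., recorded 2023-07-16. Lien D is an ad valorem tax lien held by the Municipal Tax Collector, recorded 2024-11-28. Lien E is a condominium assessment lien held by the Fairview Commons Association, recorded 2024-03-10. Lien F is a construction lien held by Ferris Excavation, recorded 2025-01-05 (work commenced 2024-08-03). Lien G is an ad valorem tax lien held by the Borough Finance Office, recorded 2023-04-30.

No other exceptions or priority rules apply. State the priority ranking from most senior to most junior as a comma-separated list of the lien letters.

E, G, C, F, D, B, A

First, effective dates: A missed the 10-day window (153 days after the deed), so its recording date stands; F's effective date is 2024-08-03, when work began.
E, as a condominium assessment lien, has superpriority and ranks first.
Remaining liens by effective date: G (2023-04-30), C (2023-07-16), F (2024-08-03), D (2024-11-28), B (2024-12-03), A (2024-12-25).
Since F is not senior to C, the subordination leaves the order unchanged.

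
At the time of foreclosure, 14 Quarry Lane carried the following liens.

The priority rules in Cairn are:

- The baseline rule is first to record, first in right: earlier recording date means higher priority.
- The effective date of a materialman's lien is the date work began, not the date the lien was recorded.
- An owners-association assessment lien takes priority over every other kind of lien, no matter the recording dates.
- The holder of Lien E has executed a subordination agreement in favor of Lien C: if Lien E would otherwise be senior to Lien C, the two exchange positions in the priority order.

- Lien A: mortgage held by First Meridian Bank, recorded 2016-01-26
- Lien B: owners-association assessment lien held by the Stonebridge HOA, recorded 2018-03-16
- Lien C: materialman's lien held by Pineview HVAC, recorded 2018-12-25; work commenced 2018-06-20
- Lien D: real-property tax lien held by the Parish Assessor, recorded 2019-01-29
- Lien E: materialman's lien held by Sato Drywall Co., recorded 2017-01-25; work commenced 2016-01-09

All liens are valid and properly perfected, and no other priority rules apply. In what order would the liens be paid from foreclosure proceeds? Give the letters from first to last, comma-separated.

Effective dates after the stated exceptions: C's effective date is 2018-06-20, when work began; E is treated as recorded 2016-01-09, the work-commencement date.
B, as an owners-association assessment lien, has superpriority and ranks first.
The other liens, earliest effective date first: E (2016-01-09), A (2016-01-26), C (2018-06-20), D (2019-01-29).
The subordination applies — E was senior to C — so E and C swap.

B, C, A, E, D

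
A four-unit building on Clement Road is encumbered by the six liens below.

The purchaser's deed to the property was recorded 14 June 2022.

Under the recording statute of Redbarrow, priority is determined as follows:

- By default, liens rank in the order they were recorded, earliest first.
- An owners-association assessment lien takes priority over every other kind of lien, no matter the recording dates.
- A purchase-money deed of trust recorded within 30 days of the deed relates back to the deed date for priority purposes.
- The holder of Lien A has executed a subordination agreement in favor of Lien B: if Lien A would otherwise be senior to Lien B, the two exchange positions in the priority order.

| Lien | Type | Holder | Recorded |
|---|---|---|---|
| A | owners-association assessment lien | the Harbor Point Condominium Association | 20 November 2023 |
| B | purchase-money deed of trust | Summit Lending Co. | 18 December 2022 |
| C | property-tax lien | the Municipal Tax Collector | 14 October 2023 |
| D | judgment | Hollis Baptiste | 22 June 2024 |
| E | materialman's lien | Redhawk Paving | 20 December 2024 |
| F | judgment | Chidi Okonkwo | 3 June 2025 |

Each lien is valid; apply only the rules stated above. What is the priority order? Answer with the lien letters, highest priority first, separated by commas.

Effective dates: B was recorded 187 days after the deed, outside the 30-day window, so it keeps its recording date.
A is an owners-association assessment lien and takes priority over every other lien.
The other liens, earliest effective date first: B (18 December 2022), C (14 October 2023), D (22 June 2024), E (20 December 2024), F (3 June 2025).
A is senior to B before the subordination, so the two trade places.

B, A, C, D, E, F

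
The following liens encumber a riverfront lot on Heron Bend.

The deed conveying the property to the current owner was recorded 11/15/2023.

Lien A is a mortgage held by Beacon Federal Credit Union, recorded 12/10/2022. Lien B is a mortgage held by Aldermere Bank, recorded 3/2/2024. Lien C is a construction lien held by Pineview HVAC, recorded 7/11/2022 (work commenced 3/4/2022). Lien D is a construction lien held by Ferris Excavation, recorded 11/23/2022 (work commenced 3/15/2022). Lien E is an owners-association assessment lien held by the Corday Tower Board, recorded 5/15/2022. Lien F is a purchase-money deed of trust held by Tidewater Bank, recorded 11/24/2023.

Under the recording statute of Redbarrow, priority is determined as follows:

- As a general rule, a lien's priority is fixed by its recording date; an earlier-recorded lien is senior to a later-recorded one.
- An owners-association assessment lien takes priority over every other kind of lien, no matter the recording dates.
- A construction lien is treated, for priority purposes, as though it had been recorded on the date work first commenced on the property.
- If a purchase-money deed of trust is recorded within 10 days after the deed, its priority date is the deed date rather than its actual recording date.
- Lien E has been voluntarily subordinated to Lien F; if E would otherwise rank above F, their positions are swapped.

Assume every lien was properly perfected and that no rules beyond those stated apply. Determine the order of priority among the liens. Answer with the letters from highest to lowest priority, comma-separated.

F, C, D, A, E, B

Adjusting effective dates: C relates back to 3/4/2022 (work commenced); D relates back to 3/15/2022 (work commenced); F was recorded within the 10-day window, so its effective date is the deed date 11/15/2023.
E, as an owners-association assessment lien, has superpriority and ranks first.
Among the remaining liens, by effective date: C (3/4/2022), D (3/15/2022), A (12/10/2022), F (11/15/2023), B (3/2/2024).
Because E would otherwise rank above F, the subordination swaps them.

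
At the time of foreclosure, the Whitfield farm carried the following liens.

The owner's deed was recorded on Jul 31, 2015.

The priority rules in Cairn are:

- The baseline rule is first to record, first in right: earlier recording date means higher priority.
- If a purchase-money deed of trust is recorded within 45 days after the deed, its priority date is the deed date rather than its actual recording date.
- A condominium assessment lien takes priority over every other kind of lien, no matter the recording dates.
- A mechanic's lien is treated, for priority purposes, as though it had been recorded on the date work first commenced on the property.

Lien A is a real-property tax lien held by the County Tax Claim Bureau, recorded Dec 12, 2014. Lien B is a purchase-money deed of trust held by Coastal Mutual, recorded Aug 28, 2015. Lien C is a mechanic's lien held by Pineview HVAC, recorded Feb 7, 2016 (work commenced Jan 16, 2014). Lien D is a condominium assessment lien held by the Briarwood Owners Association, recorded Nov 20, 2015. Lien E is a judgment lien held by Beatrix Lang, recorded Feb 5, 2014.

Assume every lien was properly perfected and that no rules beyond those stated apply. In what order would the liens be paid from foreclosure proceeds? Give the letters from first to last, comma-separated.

Effective dates: B's effective date is the deed date, Jul 31, 2015; C is treated as recorded Jan 16, 2014, the work-commencement date.
D is a condominium assessment lien and takes priority over every other lien.
Remaining liens by effective date: C (Jan 16, 2014), E (Feb 5, 2014), A (Dec 12, 2014), B (Jul 31, 2015).

D, C, E, A, B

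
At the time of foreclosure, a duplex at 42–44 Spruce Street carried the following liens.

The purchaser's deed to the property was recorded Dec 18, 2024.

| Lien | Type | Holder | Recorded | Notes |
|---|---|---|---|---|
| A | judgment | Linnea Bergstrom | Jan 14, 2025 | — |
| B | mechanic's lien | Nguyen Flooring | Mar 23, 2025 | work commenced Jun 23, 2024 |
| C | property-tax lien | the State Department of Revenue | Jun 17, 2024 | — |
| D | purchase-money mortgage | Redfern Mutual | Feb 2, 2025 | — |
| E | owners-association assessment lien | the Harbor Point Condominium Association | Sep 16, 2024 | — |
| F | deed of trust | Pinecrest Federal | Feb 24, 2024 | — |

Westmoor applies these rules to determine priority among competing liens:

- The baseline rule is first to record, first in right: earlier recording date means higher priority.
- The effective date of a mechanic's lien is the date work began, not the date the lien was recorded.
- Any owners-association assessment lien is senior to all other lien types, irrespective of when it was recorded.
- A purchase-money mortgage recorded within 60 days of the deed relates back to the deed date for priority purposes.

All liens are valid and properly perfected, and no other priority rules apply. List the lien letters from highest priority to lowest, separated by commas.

E, F, C, B, D, A

Adjusting effective dates: B relates back to Jun 23, 2024 (work commenced); D's effective date is the deed date, Dec 18, 2024.
E is an owners-association assessment lien, so it outranks all other liens regardless of date.
The other liens, earliest effective date first: F (Feb 24, 2024), C (Jun 17, 2024), B (Jun 23, 2024), D (Dec 18, 2024), A (Jan 14, 2025).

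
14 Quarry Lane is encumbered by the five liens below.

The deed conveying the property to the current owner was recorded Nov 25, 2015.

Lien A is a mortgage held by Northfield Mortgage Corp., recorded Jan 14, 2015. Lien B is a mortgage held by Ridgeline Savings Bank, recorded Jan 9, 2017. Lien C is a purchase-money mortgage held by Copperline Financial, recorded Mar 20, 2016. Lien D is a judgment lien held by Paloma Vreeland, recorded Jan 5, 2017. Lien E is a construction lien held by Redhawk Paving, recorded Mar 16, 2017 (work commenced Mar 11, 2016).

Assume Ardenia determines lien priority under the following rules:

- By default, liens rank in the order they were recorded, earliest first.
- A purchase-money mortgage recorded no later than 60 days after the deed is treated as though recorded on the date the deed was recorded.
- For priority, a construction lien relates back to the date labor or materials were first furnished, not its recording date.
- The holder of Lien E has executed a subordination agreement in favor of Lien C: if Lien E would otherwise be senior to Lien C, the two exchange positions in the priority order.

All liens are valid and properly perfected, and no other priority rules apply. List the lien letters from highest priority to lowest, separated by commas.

Adjusting effective dates: C was recorded 116 days after the deed, outside the 60-day window, so it keeps its recording date; E is treated as recorded Mar 11, 2016, the work-commencement date.
By effective date: A (Jan 14, 2015), E (Mar 11, 2016), C (Mar 20, 2016), D (Jan 5, 2017), B (Jan 9, 2017).
Because E would otherwise rank above C, the subordination swaps them.

A, C, E, D, B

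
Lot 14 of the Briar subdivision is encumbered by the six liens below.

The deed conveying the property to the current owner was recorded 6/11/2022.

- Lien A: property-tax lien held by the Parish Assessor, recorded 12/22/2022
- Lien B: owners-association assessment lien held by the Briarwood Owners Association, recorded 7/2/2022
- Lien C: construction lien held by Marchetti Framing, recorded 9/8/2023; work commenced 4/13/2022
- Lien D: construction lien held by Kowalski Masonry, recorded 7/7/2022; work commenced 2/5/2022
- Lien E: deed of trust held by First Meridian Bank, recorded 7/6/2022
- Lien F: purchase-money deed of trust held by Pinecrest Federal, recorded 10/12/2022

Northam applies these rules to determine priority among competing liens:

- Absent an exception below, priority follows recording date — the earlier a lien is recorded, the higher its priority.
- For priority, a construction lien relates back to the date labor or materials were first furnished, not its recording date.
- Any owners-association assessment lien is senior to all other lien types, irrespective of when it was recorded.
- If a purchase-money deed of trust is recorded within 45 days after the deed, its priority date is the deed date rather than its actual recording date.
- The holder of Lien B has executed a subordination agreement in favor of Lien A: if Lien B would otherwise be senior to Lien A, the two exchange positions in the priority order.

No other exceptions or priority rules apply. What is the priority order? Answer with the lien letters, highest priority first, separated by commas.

A, D, C, E, F, B

First, effective dates: C is treated as recorded 4/13/2022, the work-commencement date; D relates back to 2/5/2022 (work commenced); F was recorded 123 days after the deed, outside the 45-day window, so it keeps its recording date.
B is an owners-association assessment lien and takes priority over every other lien.
Among the remaining liens, by effective date: D (2/5/2022), C (4/13/2022), E (7/6/2022), F (10/12/2022), A (12/22/2022).
Because B would otherwise rank above A, the subordination swaps them.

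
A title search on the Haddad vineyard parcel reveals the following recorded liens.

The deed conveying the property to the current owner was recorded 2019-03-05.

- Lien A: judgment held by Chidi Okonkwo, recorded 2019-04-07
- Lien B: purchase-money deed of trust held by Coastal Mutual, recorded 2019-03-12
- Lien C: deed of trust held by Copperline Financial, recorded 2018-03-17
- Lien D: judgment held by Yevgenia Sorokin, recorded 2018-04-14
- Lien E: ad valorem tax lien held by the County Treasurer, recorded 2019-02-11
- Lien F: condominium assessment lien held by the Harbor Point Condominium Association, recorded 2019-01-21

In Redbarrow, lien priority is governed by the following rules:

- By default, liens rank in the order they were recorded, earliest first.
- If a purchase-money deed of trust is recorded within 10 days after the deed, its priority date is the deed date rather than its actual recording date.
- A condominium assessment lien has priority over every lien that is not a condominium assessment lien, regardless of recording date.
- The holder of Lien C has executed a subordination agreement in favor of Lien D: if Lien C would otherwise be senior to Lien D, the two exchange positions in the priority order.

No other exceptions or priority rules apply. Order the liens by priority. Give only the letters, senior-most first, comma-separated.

F, D, C, E, B, A

Effective dates: B relates back to the deed date 2019-03-05.
As a condominium assessment lien, F is senior to every other lien.
Ordering the rest by effective date: C (2018-03-17), D (2018-04-14), E (2019-02-11), B (2019-03-05), A (2019-04-07).
Because C would otherwise rank above D, the subordination swaps them.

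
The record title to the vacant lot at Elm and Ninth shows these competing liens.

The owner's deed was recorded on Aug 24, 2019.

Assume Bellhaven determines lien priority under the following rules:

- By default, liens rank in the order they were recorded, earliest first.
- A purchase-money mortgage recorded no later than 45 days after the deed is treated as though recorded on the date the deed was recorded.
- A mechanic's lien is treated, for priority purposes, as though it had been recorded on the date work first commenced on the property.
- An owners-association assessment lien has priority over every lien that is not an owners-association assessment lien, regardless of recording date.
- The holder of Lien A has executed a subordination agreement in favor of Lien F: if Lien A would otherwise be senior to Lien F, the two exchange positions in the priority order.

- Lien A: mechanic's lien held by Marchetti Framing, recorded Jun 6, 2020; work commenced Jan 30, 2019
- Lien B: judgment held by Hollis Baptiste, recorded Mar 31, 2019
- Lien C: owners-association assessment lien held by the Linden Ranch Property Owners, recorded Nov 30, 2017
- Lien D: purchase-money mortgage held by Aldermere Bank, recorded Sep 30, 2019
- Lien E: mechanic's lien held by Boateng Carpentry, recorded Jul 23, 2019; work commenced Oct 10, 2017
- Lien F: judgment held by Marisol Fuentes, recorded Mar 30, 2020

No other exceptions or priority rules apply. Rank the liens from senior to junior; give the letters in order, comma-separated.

C, E, F, B, D, A

Effective dates after the stated exceptions: A's effective date is Jan 30, 2019, when work began; D was recorded within the 45-day window, so its effective date is the deed date Aug 24, 2019; E is treated as recorded Oct 10, 2017, the work-commencement date.
C is an owners-association assessment lien, so it outranks all other liens regardless of date.
Among the remaining liens, by effective date: E (Oct 10, 2017), A (Jan 30, 2019), B (Mar 31, 2019), D (Aug 24, 2019), F (Mar 30, 2020).
Because A would otherwise rank above F, the subordination swaps them.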